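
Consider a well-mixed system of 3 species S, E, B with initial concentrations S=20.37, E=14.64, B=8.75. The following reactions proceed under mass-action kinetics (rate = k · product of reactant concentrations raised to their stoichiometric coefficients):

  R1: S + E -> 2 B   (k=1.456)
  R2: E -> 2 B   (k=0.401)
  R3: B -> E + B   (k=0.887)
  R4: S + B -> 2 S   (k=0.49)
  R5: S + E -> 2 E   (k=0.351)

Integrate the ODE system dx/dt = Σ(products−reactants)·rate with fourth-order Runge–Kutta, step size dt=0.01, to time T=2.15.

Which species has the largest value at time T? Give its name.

RK4 with dt=0.01: 215 steps to T=2.15. Trajectory (selected grid times):
t=0.00: S=20.37 E=14.64 B=8.75
t=0.24: S=39.05 E=0.36 B=9.12
t=0.48: S=48.90 E=0.00 B=0.10
t=0.72: S=49.00 E=0.00 B=0.00
t=0.96: S=49.00 E=0.00 B=0.00
t=1.19: S=49.00 E=0.00 B=0.00
t=1.43: S=49.00 E=0.00 B=0.00
t=1.67: S=49.00 E=0.00 B=0.00
t=1.91: S=49.00 E=0.00 B=0.00
t=2.15: S=49.00 E=0.00 B=0.00
At T=2.15: S=49.00 E=0.00 B=0.00; the largest is S.

Dominant species at T: S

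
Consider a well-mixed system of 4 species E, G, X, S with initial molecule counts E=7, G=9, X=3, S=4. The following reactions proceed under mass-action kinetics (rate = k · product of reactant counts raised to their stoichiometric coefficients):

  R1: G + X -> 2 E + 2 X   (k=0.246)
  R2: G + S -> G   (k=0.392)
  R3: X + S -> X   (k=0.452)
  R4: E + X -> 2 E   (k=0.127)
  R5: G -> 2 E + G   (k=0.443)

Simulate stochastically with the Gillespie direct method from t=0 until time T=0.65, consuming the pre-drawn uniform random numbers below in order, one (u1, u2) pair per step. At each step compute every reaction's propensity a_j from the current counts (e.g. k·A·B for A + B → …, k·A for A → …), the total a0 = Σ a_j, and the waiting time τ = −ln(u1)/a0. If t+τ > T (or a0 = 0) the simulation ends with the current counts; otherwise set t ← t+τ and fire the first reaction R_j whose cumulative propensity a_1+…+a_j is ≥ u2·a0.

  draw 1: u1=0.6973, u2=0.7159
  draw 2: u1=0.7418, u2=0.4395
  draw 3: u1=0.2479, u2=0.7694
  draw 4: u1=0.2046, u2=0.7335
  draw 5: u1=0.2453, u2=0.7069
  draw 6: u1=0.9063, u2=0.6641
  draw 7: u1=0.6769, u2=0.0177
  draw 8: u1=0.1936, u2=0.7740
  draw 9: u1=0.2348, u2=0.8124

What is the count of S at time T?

t=0.000: E=7 G=9 X=3 S=4
Draw 1: a1=6.642, a2=14.112, a3=5.424, a4=2.667, a5=3.987, a0=32.832; τ=−ln(0.6973)/32.832=0.011 → t=0.011; u2·a0=0.7159·32.832=23.504; a1+a2=20.754 < 23.504 ≤ a1+…+a3=26.178 → R3 fires; E=7 G=9 X=3 S=3
Draw 2: a1=6.642, a2=10.584, a3=4.068, a4=2.667, a5=3.987, a0=27.948; τ=−ln(0.7418)/27.948=0.011 → t=0.022; u2·a0=0.4395·27.948=12.283; a1=6.642 < 12.283 ≤ a1+a2=17.226 → R2 fires; E=7 G=9 X=3 S=2
Draw 3: a1=6.642, a2=7.056, a3=2.712, a4=2.667, a5=3.987, a0=23.064; τ=−ln(0.2479)/23.064=0.060 → t=0.082; u2·a0=0.7694·23.064=17.745; a1+…+a3=16.410 < 17.745 ≤ a1+…+a4=19.077 → R4 fires; E=8 G=9 X=2 S=2
Draw 4: a1=4.428, a2=7.056, a3=1.808, a4=2.032, a5=3.987, a0=19.311; τ=−ln(0.2046)/19.311=0.082 → t=0.164; u2·a0=0.7335·19.311=14.165; a1+…+a3=13.292 < 14.165 ≤ a1+…+a4=15.324 → R4 fires; E=9 G=9 X=1 S=2
Draw 5: a1=2.214, a2=7.056, a3=0.904, a4=1.143, a5=3.987, a0=15.304; τ=−ln(0.2453)/15.304=0.092 → t=0.256; u2·a0=0.7069·15.304=10.818; a1+…+a3=10.174 < 10.818 ≤ a1+…+a4=11.317 → R4 fires; E=10 G=9 X=0 S=2
Draw 6: a1=0.000, a2=7.056, a3=0.000, a4=0.000, a5=3.987, a0=11.043; τ=−ln(0.9063)/11.043=0.009 → t=0.265; u2·a0=0.6641·11.043=7.334; a1+…+a4=7.056 < 7.334 ≤ a1+…+a5=11.043 → R5 fires; E=12 G=9 X=0 S=2
Draw 7: a1=0.000, a2=7.056, a3=0.000, a4=0.000, a5=3.987, a0=11.043; τ=−ln(0.6769)/11.043=0.035 → t=0.300; u2·a0=0.0177·11.043=0.195; a1=0.000 < 0.195 ≤ a1+a2=7.056 → R2 fires; E=12 G=9 X=0 S=1
Draw 8: a1=0.000, a2=3.528, a3=0.000, a4=0.000, a5=3.987, a0=7.515; τ=−ln(0.1936)/7.515=0.218 → t=0.519; u2·a0=0.7740·7.515=5.817; a1+…+a4=3.528 < 5.817 ≤ a1+…+a5=7.515 → R5 fires; E=14 G=9 X=0 S=1
Draw 9: a1=0.000, a2=3.528, a3=0.000, a4=0.000, a5=3.987, a0=7.515; τ=−ln(0.2348)/7.515=0.193 → t=0.712 > T=0.65: stop.
Read off S at T=0.65: 1

S at T = 1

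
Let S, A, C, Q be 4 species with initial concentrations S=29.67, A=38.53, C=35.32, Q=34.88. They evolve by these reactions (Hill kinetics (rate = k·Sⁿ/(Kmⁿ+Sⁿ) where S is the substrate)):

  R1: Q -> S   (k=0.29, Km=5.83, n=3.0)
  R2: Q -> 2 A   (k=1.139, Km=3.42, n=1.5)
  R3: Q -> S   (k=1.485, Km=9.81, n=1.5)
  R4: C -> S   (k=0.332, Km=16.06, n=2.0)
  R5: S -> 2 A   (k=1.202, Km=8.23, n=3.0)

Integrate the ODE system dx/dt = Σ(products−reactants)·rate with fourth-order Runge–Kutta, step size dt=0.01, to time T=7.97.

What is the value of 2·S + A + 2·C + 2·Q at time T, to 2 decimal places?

Value at T = 238.27

Check how each reaction changes W = 2·S + A + 2·C + 2·Q (weight of products minus weight of reactants):
R1: Q -> S: (2·1) − (2·1) = 2 − 2 = 0
R2: Q -> 2 A: (1·2) − (2·1) = 2 − 2 = 0
R3: Q -> S: (2·1) − (2·1) = 2 − 2 = 0
R4: C -> S: (2·1) − (2·1) = 2 − 2 = 0
R5: S -> 2 A: (1·2) − (2·1) = 2 − 2 = 0
Every reaction leaves W unchanged, so W is conserved and no simulation is needed: W(T) = W(0) = 2·29.67 + 38.53 + 2·35.32 + 2·34.88 = 238.27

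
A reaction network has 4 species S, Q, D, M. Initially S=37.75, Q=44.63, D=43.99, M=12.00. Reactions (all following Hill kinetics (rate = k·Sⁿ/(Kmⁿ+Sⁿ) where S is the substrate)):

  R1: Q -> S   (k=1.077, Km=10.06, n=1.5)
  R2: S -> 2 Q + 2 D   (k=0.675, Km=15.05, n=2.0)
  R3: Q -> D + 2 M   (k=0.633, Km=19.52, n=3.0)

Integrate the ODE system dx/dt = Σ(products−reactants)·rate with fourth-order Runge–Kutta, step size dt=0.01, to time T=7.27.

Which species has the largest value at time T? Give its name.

Dominant species at T: D

RK4 with dt=0.01: 727 steps to T=7.27. Trajectory (selected grid times):
t=0.00: S=37.75 Q=44.63 D=43.99 M=12.00
t=0.81: S=38.07 Q=44.31 D=45.41 M=12.95
t=1.62: S=38.38 Q=44.00 D=46.83 M=13.89
t=2.42: S=38.69 Q=43.70 D=48.23 M=14.82
t=3.23: S=39.00 Q=43.39 D=49.65 M=15.76
t=4.04: S=39.30 Q=43.09 D=51.07 M=16.70
t=4.85: S=39.61 Q=42.79 D=52.50 M=17.64
t=5.65: S=39.91 Q=42.50 D=53.90 M=18.56
t=6.46: S=40.21 Q=42.21 D=55.33 M=19.50
t=7.27: S=40.52 Q=41.93 D=56.75 M=20.43
At T=7.27: S=40.52 Q=41.93 D=56.75 M=20.43; the largest is D.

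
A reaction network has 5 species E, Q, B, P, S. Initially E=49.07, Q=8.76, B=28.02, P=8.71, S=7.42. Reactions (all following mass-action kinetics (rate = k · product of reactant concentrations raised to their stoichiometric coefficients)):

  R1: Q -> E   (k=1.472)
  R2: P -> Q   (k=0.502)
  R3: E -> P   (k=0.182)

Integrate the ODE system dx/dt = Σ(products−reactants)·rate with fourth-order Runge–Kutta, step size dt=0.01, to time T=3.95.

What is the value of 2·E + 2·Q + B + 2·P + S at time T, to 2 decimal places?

Check how each reaction changes W = 2·E + 2·Q + B + 2·P + S (weight of products minus weight of reactants):
R1: Q -> E: (2·1) − (2·1) = 2 − 2 = 0
R2: P -> Q: (2·1) − (2·1) = 2 − 2 = 0
R3: E -> P: (2·1) − (2·1) = 2 − 2 = 0
Every reaction leaves W unchanged, so W is conserved and no simulation is needed: W(T) = W(0) = 2·49.07 + 2·8.76 + 28.02 + 2·8.71 + 7.42 = 168.52

Value at T = 168.52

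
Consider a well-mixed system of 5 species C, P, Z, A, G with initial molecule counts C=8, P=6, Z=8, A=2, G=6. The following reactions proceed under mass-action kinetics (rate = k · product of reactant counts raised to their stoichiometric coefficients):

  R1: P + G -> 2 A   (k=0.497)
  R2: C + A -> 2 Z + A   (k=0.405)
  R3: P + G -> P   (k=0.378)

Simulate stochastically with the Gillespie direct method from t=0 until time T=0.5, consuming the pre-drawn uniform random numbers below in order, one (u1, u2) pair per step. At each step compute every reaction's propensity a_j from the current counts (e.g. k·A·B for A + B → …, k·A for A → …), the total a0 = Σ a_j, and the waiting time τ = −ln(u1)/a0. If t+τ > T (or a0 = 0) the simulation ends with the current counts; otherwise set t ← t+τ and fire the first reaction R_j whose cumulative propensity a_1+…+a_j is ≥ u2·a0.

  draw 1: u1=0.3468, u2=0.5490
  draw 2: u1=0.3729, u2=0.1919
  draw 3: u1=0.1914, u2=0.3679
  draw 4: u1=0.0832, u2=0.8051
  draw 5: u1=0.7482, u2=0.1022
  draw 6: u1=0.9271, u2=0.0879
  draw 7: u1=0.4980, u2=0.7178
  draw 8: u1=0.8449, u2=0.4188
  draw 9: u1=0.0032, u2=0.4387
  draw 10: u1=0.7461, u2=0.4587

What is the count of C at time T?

C at T = 4

t=0.000: C=8 P=6 Z=8 A=2 G=6
Draw 1: a1=17.892, a2=6.480, a3=13.608, a0=37.980; τ=−ln(0.3468)/37.980=0.028 → t=0.028; u2·a0=0.5490·37.980=20.851; a1=17.892 < 20.851 ≤ a1+a2=24.372 → R2 fires; C=7 P=6 Z=10 A=2 G=6
Draw 2: a1=17.892, a2=5.670, a3=13.608, a0=37.170; τ=−ln(0.3729)/37.170=0.027 → t=0.054; u2·a0=0.1919·37.170=7.133 ≤ a1=17.892 → R1 fires; C=7 P=5 Z=10 A=4 G=5
Draw 3: a1=12.425, a2=11.340, a3=9.450, a0=33.215; τ=−ln(0.1914)/33.215=0.050 → t=0.104; u2·a0=0.3679·33.215=12.220 ≤ a1=12.425 → R1 fires; C=7 P=4 Z=10 A=6 G=4
Draw 4: a1=7.952, a2=17.010, a3=6.048, a0=31.010; τ=−ln(0.0832)/31.010=0.080 → t=0.184; u2·a0=0.8051·31.010=24.966; a1+a2=24.962 < 24.966 ≤ a1+…+a3=31.010 → R3 fires; C=7 P=4 Z=10 A=6 G=3
Draw 5: a1=5.964, a2=17.010, a3=4.536, a0=27.510; τ=−ln(0.7482)/27.510=0.011 → t=0.195; u2·a0=0.1022·27.510=2.812 ≤ a1=5.964 → R1 fires; C=7 P=3 Z=10 A=8 G=2
Draw 6: a1=2.982, a2=22.680, a3=2.268, a0=27.930; τ=−ln(0.9271)/27.930=0.003 → t=0.198; u2·a0=0.0879·27.930=2.455 ≤ a1=2.982 → R1 fires; C=7 P=2 Z=10 A=10 G=1
Draw 7: a1=0.994, a2=28.350, a3=0.756, a0=30.100; τ=−ln(0.4980)/30.100=0.023 → t=0.221; u2·a0=0.7178·30.100=21.606; a1=0.994 < 21.606 ≤ a1+a2=29.344 → R2 fires; C=6 P=2 Z=12 A=10 G=1
Draw 8: a1=0.994, a2=24.300, a3=0.756, a0=26.050; τ=−ln(0.8449)/26.050=0.006 → t=0.227; u2·a0=0.4188·26.050=10.910; a1=0.994 < 10.910 ≤ a1+a2=25.294 → R2 fires; C=5 P=2 Z=14 A=10 G=1
Draw 9: a1=0.994, a2=20.250, a3=0.756, a0=22.000; τ=−ln(0.0032)/22.000=0.261 → t=0.488; u2·a0=0.4387·22.000=9.651; a1=0.994 < 9.651 ≤ a1+a2=21.244 → R2 fires; C=4 P=2 Z=16 A=10 G=1
Draw 10: a1=0.994, a2=16.200, a3=0.756, a0=17.950; τ=−ln(0.7461)/17.950=0.016 → t=0.505 > T=0.5: stop.
Read off C at T=0.5: 4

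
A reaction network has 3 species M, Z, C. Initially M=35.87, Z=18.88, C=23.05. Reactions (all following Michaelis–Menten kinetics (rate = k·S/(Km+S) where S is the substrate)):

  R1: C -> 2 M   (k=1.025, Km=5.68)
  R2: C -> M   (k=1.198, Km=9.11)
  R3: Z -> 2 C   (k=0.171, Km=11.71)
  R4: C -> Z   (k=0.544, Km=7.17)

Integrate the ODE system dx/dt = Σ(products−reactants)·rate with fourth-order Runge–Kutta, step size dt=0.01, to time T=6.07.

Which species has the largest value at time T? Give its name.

Dominant species at T: M

RK4 with dt=0.01: 607 steps to T=6.07. Trajectory (selected grid times):
t=0.00: M=35.87 Z=18.88 C=23.05
t=0.67: M=37.54 Z=19.09 C=21.80
t=1.35: M=39.21 Z=19.29 C=20.55
t=2.02: M=40.82 Z=19.49 C=19.34
t=2.70: M=42.44 Z=19.68 C=18.13
t=3.37: M=44.01 Z=19.87 C=16.97
t=4.05: M=45.57 Z=20.05 C=15.82
t=4.72: M=47.07 Z=20.23 C=14.71
t=5.40: M=48.56 Z=20.40 C=13.62
t=6.07: M=49.99 Z=20.56 C=12.58
At T=6.07: M=49.99 Z=20.56 C=12.58; the largest is M.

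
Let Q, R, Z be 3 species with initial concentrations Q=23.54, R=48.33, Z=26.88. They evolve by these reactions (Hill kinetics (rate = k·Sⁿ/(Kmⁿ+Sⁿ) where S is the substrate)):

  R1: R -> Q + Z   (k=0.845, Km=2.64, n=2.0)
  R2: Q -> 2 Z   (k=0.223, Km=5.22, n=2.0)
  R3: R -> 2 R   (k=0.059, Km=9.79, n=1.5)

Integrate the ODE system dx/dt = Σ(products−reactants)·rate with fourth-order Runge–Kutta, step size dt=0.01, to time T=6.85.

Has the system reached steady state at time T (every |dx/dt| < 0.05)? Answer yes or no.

Steady state at T: no

RK4 with dt=0.01: 685 steps to T=6.85. Trajectory (selected grid times):
t=0.00: Q=23.54 R=48.33 Z=26.88
t=0.76: Q=24.02 R=47.73 Z=27.84
t=1.52: Q=24.50 R=47.13 Z=28.81
t=2.28: Q=24.97 R=46.53 Z=29.77
t=3.04: Q=25.45 R=45.93 Z=30.74
t=3.81: Q=25.94 R=45.33 Z=31.72
t=4.57: Q=26.41 R=44.73 Z=32.68
t=5.33: Q=26.89 R=44.13 Z=33.65
t=6.09: Q=27.37 R=43.53 Z=34.62
t=6.85: Q=27.84 R=42.93 Z=35.58
Rates at T: R1=0.8418, R2=0.2154, R3=0.0532
dx/dt at T (Σ net stoichiometry × rate): Q=+0.6264, R=-0.7886, Z=+1.2727
Largest |dx/dt| is |+1.2727| (Z) ≥ 0.05 → not steady.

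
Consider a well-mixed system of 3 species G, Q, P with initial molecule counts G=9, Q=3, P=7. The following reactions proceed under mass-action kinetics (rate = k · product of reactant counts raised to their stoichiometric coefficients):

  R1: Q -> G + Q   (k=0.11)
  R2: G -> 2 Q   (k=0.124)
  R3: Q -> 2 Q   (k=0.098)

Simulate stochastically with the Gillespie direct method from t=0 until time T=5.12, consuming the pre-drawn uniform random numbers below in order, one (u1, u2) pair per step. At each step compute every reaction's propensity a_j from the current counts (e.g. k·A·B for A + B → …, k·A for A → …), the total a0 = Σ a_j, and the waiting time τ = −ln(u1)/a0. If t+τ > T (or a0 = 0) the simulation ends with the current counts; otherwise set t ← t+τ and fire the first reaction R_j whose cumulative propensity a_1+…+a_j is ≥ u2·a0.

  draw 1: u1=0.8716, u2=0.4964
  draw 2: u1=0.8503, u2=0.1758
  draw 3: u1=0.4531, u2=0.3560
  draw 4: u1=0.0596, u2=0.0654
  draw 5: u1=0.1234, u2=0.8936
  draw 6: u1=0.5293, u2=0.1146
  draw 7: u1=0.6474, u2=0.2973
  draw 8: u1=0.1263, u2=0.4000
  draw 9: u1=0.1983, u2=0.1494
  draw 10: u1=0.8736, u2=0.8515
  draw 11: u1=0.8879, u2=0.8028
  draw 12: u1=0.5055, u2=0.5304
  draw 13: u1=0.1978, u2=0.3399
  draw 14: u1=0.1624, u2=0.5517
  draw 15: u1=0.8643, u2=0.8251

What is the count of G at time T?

G at T = 10

t=0.000: G=9 Q=3 P=7
Draw 1: a1=0.330, a2=1.116, a3=0.294, a0=1.740; τ=−ln(0.8716)/1.740=0.079 → t=0.079; u2·a0=0.4964·1.740=0.864; a1=0.330 < 0.864 ≤ a1+a2=1.446 → R2 fires; G=8 Q=5 P=7
Draw 2: a1=0.550, a2=0.992, a3=0.490, a0=2.032; τ=−ln(0.8503)/2.032=0.080 → t=0.159; u2·a0=0.1758·2.032=0.357 ≤ a1=0.550 → R1 fires; G=9 Q=5 P=7
Draw 3: a1=0.550, a2=1.116, a3=0.490, a0=2.156; τ=−ln(0.4531)/2.156=0.367 → t=0.526; u2·a0=0.3560·2.156=0.768; a1=0.550 < 0.768 ≤ a1+a2=1.666 → R2 fires; G=8 Q=7 P=7
Draw 4: a1=0.770, a2=0.992, a3=0.686, a0=2.448; τ=−ln(0.0596)/2.448=1.152 → t=1.678; u2·a0=0.0654·2.448=0.160 ≤ a1=0.770 → R1 fires; G=9 Q=7 P=7
Draw 5: a1=0.770, a2=1.116, a3=0.686, a0=2.572; τ=−ln(0.1234)/2.572=0.814 → t=2.491; u2·a0=0.8936·2.572=2.298; a1+a2=1.886 < 2.298 ≤ a1+…+a3=2.572 → R3 fires; G=9 Q=8 P=7
Draw 6: a1=0.880, a2=1.116, a3=0.784, a0=2.780; τ=−ln(0.5293)/2.780=0.229 → t=2.720; u2·a0=0.1146·2.780=0.319 ≤ a1=0.880 → R1 fires; G=10 Q=8 P=7
Draw 7: a1=0.880, a2=1.240, a3=0.784, a0=2.904; τ=−ln(0.6474)/2.904=0.150 → t=2.870; u2·a0=0.2973·2.904=0.863 ≤ a1=0.880 → R1 fires; G=11 Q=8 P=7
Draw 8: a1=0.880, a2=1.364, a3=0.784, a0=3.028; τ=−ln(0.1263)/3.028=0.683 → t=3.553; u2·a0=0.4000·3.028=1.211; a1=0.880 < 1.211 ≤ a1+a2=2.244 → R2 fires; G=10 Q=10 P=7
Draw 9: a1=1.100, a2=1.240, a3=0.980, a0=3.320; τ=−ln(0.1983)/3.320=0.487 → t=4.041; u2·a0=0.1494·3.320=0.496 ≤ a1=1.100 → R1 fires; G=11 Q=10 P=7
Draw 10: a1=1.100, a2=1.364, a3=0.980, a0=3.444; τ=−ln(0.8736)/3.444=0.039 → t=4.080; u2·a0=0.8515·3.444=2.933; a1+a2=2.464 < 2.933 ≤ a1+…+a3=3.444 → R3 fires; G=11 Q=11 P=7
Draw 11: a1=1.210, a2=1.364, a3=1.078, a0=3.652; τ=−ln(0.8879)/3.652=0.033 → t=4.112; u2·a0=0.8028·3.652=2.932; a1+a2=2.574 < 2.932 ≤ a1+…+a3=3.652 → R3 fires; G=11 Q=12 P=7
Draw 12: a1=1.320, a2=1.364, a3=1.176, a0=3.860; τ=−ln(0.5055)/3.860=0.177 → t=4.289; u2·a0=0.5304·3.860=2.047; a1=1.320 < 2.047 ≤ a1+a2=2.684 → R2 fires; G=10 Q=14 P=7
Draw 13: a1=1.540, a2=1.240, a3=1.372, a0=4.152; τ=−ln(0.1978)/4.152=0.390 → t=4.680; u2·a0=0.3399·4.152=1.411 ≤ a1=1.540 → R1 fires; G=11 Q=14 P=7
Draw 14: a1=1.540, a2=1.364, a3=1.372, a0=4.276; τ=−ln(0.1624)/4.276=0.425 → t=5.105; u2·a0=0.5517·4.276=2.359; a1=1.540 < 2.359 ≤ a1+a2=2.904 → R2 fires; G=10 Q=16 P=7
Draw 15: a1=1.760, a2=1.240, a3=1.568, a0=4.568; τ=−ln(0.8643)/4.568=0.032 → t=5.137 > T=5.12: stop.
Read off G at T=5.12: 10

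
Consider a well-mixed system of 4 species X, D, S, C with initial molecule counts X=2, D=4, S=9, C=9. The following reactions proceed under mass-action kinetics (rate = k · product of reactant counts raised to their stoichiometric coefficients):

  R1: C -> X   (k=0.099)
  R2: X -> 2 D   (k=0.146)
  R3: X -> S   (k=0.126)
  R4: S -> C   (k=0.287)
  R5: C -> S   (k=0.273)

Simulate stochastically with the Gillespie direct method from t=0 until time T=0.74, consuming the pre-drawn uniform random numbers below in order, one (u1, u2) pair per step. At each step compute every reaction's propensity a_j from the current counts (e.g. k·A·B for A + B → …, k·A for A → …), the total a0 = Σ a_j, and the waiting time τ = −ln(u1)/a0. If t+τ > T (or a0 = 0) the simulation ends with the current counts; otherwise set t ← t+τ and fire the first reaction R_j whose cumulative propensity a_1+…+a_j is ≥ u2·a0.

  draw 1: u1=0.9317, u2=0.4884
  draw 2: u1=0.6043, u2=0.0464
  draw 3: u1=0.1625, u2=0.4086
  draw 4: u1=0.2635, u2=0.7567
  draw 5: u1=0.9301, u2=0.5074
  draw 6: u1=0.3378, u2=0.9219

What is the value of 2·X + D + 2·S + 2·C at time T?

Value at T = 44

Check how each reaction changes W = 2·X + D + 2·S + 2·C (weight of products minus weight of reactants):
R1: C -> X: (2·1) − (2·1) = 2 − 2 = 0
R2: X -> 2 D: (1·2) − (2·1) = 2 − 2 = 0
R3: X -> S: (2·1) − (2·1) = 2 − 2 = 0
R4: S -> C: (2·1) − (2·1) = 2 − 2 = 0
R5: C -> S: (2·1) − (2·1) = 2 − 2 = 0
Every reaction leaves W unchanged, so W is conserved and no simulation is needed: W(T) = W(0) = 2·2 + 4 + 2·9 + 2·9 = 44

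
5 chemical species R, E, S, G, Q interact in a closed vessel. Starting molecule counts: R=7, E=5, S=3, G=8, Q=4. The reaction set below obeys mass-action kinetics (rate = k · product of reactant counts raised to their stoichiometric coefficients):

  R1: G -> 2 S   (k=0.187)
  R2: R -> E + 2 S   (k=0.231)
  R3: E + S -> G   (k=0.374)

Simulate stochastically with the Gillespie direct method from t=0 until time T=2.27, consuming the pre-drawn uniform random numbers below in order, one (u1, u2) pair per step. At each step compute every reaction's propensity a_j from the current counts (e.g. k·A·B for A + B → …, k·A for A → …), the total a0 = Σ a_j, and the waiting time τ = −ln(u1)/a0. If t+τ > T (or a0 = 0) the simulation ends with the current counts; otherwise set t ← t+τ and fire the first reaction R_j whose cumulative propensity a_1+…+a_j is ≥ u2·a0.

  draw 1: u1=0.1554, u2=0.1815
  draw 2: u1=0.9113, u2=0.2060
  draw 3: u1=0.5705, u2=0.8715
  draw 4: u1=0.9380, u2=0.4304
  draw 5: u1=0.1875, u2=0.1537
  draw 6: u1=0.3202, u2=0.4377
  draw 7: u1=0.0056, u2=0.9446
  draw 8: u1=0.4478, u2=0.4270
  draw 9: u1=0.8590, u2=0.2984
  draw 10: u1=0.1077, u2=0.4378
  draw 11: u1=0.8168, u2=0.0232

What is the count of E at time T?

t=0.000: R=7 E=5 S=3 G=8 Q=4
Draw 1: a1=1.496, a2=1.617, a3=5.610, a0=8.723; τ=−ln(0.1554)/8.723=0.213 → t=0.213; u2·a0=0.1815·8.723=1.583; a1=1.496 < 1.583 ≤ a1+a2=3.113 → R2 fires; R=6 E=6 S=5 G=8 Q=4
Draw 2: a1=1.496, a2=1.386, a3=11.220, a0=14.102; τ=−ln(0.9113)/14.102=0.007 → t=0.220; u2·a0=0.2060·14.102=2.905; a1+a2=2.882 < 2.905 ≤ a1+…+a3=14.102 → R3 fires; R=6 E=5 S=4 G=9 Q=4
Draw 3: a1=1.683, a2=1.386, a3=7.480, a0=10.549; τ=−ln(0.5705)/10.549=0.053 → t=0.273; u2·a0=0.8715·10.549=9.193; a1+a2=3.069 < 9.193 ≤ a1+…+a3=10.549 → R3 fires; R=6 E=4 S=3 G=10 Q=4
Draw 4: a1=1.870, a2=1.386, a3=4.488, a0=7.744; τ=−ln(0.9380)/7.744=0.008 → t=0.281; u2·a0=0.4304·7.744=3.333; a1+a2=3.256 < 3.333 ≤ a1+…+a3=7.744 → R3 fires; R=6 E=3 S=2 G=11 Q=4
Draw 5: a1=2.057, a2=1.386, a3=2.244, a0=5.687; τ=−ln(0.1875)/5.687=0.294 → t=0.576; u2·a0=0.1537·5.687=0.874 ≤ a1=2.057 → R1 fires; R=6 E=3 S=4 G=10 Q=4
Draw 6: a1=1.870, a2=1.386, a3=4.488, a0=7.744; τ=−ln(0.3202)/7.744=0.147 → t=0.723; u2·a0=0.4377·7.744=3.390; a1+a2=3.256 < 3.390 ≤ a1+…+a3=7.744 → R3 fires; R=6 E=2 S=3 G=11 Q=4
Draw 7: a1=2.057, a2=1.386, a3=2.244, a0=5.687; τ=−ln(0.0056)/5.687=0.912 → t=1.635; u2·a0=0.9446·5.687=5.372; a1+a2=3.443 < 5.372 ≤ a1+…+a3=5.687 → R3 fires; R=6 E=1 S=2 G=12 Q=4
Draw 8: a1=2.244, a2=1.386, a3=0.748, a0=4.378; τ=−ln(0.4478)/4.378=0.184 → t=1.818; u2·a0=0.4270·4.378=1.869 ≤ a1=2.244 → R1 fires; R=6 E=1 S=4 G=11 Q=4
Draw 9: a1=2.057, a2=1.386, a3=1.496, a0=4.939; τ=−ln(0.8590)/4.939=0.031 → t=1.849; u2·a0=0.2984·4.939=1.474 ≤ a1=2.057 → R1 fires; R=6 E=1 S=6 G=10 Q=4
Draw 10: a1=1.870, a2=1.386, a3=2.244, a0=5.500; τ=−ln(0.1077)/5.500=0.405 → t=2.254; u2·a0=0.4378·5.500=2.408; a1=1.870 < 2.408 ≤ a1+a2=3.256 → R2 fires; R=5 E=2 S=8 G=10 Q=4
Draw 11: a1=1.870, a2=1.155, a3=5.984, a0=9.009; τ=−ln(0.8168)/9.009=0.022 → t=2.277 > T=2.27: stop.
Read off E at T=2.27: 2

E at T = 2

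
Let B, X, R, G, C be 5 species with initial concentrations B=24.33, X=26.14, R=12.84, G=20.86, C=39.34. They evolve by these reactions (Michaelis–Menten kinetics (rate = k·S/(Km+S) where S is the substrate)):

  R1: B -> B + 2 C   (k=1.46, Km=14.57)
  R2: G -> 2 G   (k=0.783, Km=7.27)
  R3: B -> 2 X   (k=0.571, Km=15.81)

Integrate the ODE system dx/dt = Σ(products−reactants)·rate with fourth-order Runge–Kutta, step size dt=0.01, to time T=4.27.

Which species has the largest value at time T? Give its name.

Dominant species at T: C

RK4 with dt=0.01: 427 steps to T=4.27. Trajectory (selected grid times):
t=0.00: B=24.33 X=26.14 R=12.84 G=20.86 C=39.34
t=0.47: B=24.17 X=26.46 R=12.84 G=21.13 C=40.20
t=0.95: B=24.00 X=26.80 R=12.84 G=21.41 C=41.07
t=1.42: B=23.84 X=27.12 R=12.84 G=21.69 C=41.92
t=1.90: B=23.68 X=27.45 R=12.84 G=21.97 C=42.79
t=2.37: B=23.52 X=27.77 R=12.84 G=22.25 C=43.64
t=2.85: B=23.35 X=28.10 R=12.84 G=22.53 C=44.51
t=3.32: B=23.19 X=28.42 R=12.84 G=22.81 C=45.35
t=3.80: B=23.03 X=28.74 R=12.84 G=23.10 C=46.21
t=4.27: B=22.87 X=29.06 R=12.84 G=23.38 C=47.05
At T=4.27: B=22.87 X=29.06 R=12.84 G=23.38 C=47.05; the largest is C.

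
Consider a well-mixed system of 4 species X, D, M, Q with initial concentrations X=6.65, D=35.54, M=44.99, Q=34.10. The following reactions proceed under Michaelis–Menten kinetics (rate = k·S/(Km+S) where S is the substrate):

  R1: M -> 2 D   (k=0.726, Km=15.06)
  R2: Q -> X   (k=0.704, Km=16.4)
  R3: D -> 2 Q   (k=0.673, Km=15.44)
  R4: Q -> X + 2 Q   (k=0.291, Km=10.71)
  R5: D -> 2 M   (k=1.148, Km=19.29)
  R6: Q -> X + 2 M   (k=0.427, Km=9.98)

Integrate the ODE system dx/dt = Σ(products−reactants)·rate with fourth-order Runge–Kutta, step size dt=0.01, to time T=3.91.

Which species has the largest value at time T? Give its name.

RK4 with dt=0.01: 391 steps to T=3.91. Trajectory (selected grid times):
t=0.00: X=6.65 D=35.54 M=44.99 Q=34.10
t=0.43: X=7.09 D=35.49 M=45.68 Q=34.25
t=0.87: X=7.54 D=35.44 M=46.38 Q=34.41
t=1.30: X=7.99 D=35.39 M=47.07 Q=34.56
t=1.74: X=8.44 D=35.34 M=47.78 Q=34.71
t=2.17: X=8.89 D=35.29 M=48.46 Q=34.86
t=2.61: X=9.34 D=35.25 M=49.16 Q=35.01
t=3.04: X=9.79 D=35.21 M=49.85 Q=35.16
t=3.48: X=10.24 D=35.17 M=50.55 Q=35.32
t=3.91: X=10.69 D=35.13 M=51.23 Q=35.46
At T=3.91: X=10.69 D=35.13 M=51.23 Q=35.46; the largest is M.

Dominant species at T: M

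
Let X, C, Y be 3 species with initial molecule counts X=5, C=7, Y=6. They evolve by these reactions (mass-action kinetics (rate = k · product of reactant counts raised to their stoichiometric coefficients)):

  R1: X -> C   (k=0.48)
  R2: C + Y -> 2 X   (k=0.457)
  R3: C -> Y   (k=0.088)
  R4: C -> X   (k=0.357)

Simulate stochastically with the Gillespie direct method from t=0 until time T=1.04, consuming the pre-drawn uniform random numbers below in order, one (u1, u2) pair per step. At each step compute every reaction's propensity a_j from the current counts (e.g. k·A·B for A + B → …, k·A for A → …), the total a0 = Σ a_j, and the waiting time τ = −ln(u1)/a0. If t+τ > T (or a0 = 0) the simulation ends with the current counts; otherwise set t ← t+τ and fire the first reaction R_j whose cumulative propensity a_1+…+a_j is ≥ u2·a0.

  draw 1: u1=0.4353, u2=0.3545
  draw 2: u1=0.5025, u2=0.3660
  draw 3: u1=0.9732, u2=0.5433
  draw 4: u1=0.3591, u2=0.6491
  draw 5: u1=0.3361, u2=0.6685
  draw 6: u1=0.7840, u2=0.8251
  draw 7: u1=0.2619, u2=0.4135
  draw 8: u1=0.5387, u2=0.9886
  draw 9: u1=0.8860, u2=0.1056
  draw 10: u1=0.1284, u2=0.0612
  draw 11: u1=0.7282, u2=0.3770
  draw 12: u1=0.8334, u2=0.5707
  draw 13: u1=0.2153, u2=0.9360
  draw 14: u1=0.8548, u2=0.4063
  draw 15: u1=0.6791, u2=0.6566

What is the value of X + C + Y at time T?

Value at T = 18

Check how each reaction changes W = X + C + Y (weight of products minus weight of reactants):
R1: X -> C: (1·1) − (1·1) = 1 − 1 = 0
R2: C + Y -> 2 X: (1·2) − (1·1 + 1·1) = 2 − 2 = 0
R3: C -> Y: (1·1) − (1·1) = 1 − 1 = 0
R4: C -> X: (1·1) − (1·1) = 1 − 1 = 0
Every reaction leaves W unchanged, so W is conserved and no simulation is needed: W(T) = W(0) = 5 + 7 + 6 = 18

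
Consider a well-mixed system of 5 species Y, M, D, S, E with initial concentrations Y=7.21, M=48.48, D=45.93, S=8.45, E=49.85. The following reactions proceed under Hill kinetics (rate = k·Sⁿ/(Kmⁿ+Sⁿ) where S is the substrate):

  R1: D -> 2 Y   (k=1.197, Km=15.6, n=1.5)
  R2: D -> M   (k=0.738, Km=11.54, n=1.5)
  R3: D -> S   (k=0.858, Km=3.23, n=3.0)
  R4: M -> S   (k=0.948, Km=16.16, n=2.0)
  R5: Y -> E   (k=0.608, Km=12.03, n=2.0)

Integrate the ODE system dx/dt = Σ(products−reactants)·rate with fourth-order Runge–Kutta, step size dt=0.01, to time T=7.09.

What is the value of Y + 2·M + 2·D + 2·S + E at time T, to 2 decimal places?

Value at T = 262.78

Check how each reaction changes W = Y + 2·M + 2·D + 2·S + E (weight of products minus weight of reactants):
R1: D -> 2 Y: (1·2) − (2·1) = 2 − 2 = 0
R2: D -> M: (2·1) − (2·1) = 2 − 2 = 0
R3: D -> S: (2·1) − (2·1) = 2 − 2 = 0
R4: M -> S: (2·1) − (2·1) = 2 − 2 = 0
R5: Y -> E: (1·1) − (1·1) = 1 − 1 = 0
Every reaction leaves W unchanged, so W is conserved and no simulation is needed: W(T) = W(0) = 7.21 + 2·48.48 + 2·45.93 + 2·8.45 + 49.85 = 262.78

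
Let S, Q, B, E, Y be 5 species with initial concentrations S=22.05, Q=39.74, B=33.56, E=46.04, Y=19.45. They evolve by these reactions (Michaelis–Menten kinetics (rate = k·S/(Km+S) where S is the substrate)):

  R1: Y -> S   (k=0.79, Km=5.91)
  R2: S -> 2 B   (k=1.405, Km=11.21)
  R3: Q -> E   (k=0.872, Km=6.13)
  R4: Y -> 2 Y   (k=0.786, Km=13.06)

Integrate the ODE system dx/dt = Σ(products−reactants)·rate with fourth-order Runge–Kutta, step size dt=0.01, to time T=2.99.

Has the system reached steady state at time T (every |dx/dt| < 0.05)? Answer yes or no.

Steady state at T: no

RK4 with dt=0.01: 299 steps to T=2.99. Trajectory (selected grid times):
t=0.00: S=22.05 Q=39.74 B=33.56 E=46.04 Y=19.45
t=0.33: S=21.94 Q=39.49 B=34.17 E=46.29 Y=19.41
t=0.66: S=21.84 Q=39.24 B=34.79 E=46.54 Y=19.36
t=1.00: S=21.73 Q=38.99 B=35.42 E=46.79 Y=19.31
t=1.33: S=21.62 Q=38.74 B=36.03 E=47.04 Y=19.27
t=1.66: S=21.51 Q=38.49 B=36.64 E=47.29 Y=19.22
t=1.99: S=21.41 Q=38.24 B=37.25 E=47.54 Y=19.18
t=2.33: S=21.30 Q=37.99 B=37.88 E=47.79 Y=19.13
t=2.66: S=21.20 Q=37.74 B=38.48 E=48.04 Y=19.09
t=2.99: S=21.09 Q=37.49 B=39.09 E=48.29 Y=19.04
Rates at T: R1=0.6029, R2=0.9174, R3=0.7495, R4=0.4662
dx/dt at T (Σ net stoichiometry × rate): S=-0.3145, Q=-0.7495, B=+1.8349, E=+0.7495, Y=-0.1366
Largest |dx/dt| is |+1.8349| (B) ≥ 0.05 → not steady.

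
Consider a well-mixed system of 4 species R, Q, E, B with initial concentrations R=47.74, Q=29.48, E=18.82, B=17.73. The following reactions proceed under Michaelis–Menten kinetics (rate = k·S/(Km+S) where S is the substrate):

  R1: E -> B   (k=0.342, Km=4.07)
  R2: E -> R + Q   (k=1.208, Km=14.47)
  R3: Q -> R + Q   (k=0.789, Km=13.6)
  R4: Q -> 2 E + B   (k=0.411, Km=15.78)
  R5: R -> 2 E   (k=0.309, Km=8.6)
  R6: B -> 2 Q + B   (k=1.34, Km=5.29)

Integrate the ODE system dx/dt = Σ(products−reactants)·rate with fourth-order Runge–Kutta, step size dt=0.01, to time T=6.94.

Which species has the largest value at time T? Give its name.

RK4 with dt=0.01: 694 steps to T=6.94. Trajectory (selected grid times):
t=0.00: R=47.74 Q=29.48 E=18.82 B=17.73
t=0.77: R=48.48 Q=31.39 E=18.90 B=18.15
t=1.54: R=49.24 Q=33.31 E=18.98 B=18.58
t=2.31: R=50.00 Q=35.23 E=19.08 B=19.02
t=3.08: R=50.77 Q=37.16 E=19.18 B=19.46
t=3.86: R=51.55 Q=39.12 E=19.29 B=19.90
t=4.63: R=52.33 Q=41.06 E=19.40 B=20.35
t=5.40: R=53.12 Q=43.00 E=19.52 B=20.79
t=6.17: R=53.91 Q=44.95 E=19.64 B=21.25
t=6.94: R=54.71 Q=46.91 E=19.77 B=21.70
At T=6.94: R=54.71 Q=46.91 E=19.77 B=21.70; the largest is R.

Dominant species at T: R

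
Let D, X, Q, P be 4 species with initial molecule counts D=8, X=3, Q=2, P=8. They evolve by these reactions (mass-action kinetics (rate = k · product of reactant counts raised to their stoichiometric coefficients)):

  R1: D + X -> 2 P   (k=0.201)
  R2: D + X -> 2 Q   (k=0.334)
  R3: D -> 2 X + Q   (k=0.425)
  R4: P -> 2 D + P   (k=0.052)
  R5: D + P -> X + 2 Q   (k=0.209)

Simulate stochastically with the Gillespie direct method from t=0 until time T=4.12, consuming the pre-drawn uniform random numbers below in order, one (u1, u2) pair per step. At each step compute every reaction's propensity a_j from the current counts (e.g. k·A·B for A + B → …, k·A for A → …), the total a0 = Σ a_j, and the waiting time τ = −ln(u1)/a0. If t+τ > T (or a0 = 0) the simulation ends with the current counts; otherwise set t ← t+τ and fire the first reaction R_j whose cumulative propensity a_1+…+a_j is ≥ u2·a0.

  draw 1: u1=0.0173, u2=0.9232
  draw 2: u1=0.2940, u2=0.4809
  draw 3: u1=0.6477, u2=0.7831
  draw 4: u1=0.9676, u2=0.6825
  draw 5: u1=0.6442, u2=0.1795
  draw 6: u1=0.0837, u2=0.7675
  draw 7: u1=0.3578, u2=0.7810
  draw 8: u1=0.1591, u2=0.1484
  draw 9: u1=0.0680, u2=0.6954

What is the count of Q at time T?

Q at T = 14

t=0.000: D=8 X=3 Q=2 P=8
Draw 1: a1=4.824, a2=8.016, a3=3.400, a4=0.416, a5=13.376, a0=30.032; τ=−ln(0.0173)/30.032=0.135 → t=0.135; u2·a0=0.9232·30.032=27.726; a1+…+a4=16.656 < 27.726 ≤ a1+…+a5=30.032 → R5 fires; D=7 X=4 Q=4 P=7
Draw 2: a1=5.628, a2=9.352, a3=2.975, a4=0.364, a5=10.241, a0=28.560; τ=−ln(0.2940)/28.560=0.043 → t=0.178; u2·a0=0.4809·28.560=13.735; a1=5.628 < 13.735 ≤ a1+a2=14.980 → R2 fires; D=6 X=3 Q=6 P=7
Draw 3: a1=3.618, a2=6.012, a3=2.550, a4=0.364, a5=8.778, a0=21.322; τ=−ln(0.6477)/21.322=0.020 → t=0.198; u2·a0=0.7831·21.322=16.697; a1+…+a4=12.544 < 16.697 ≤ a1+…+a5=21.322 → R5 fires; D=5 X=4 Q=8 P=6
Draw 4: a1=4.020, a2=6.680, a3=2.125, a4=0.312, a5=6.270, a0=19.407; τ=−ln(0.9676)/19.407=0.002 → t=0.200; u2·a0=0.6825·19.407=13.245; a1+…+a4=13.137 < 13.245 ≤ a1+…+a5=19.407 → R5 fires; D=4 X=5 Q=10 P=5
Draw 5: a1=4.020, a2=6.680, a3=1.700, a4=0.260, a5=4.180, a0=16.840; τ=−ln(0.6442)/16.840=0.026 → t=0.226; u2·a0=0.1795·16.840=3.023 ≤ a1=4.020 → R1 fires; D=3 X=4 Q=10 P=7
Draw 6: a1=2.412, a2=4.008, a3=1.275, a4=0.364, a5=4.389, a0=12.448; τ=−ln(0.0837)/12.448=0.199 → t=0.425; u2·a0=0.7675·12.448=9.554; a1+…+a4=8.059 < 9.554 ≤ a1+…+a5=12.448 → R5 fires; D=2 X=5 Q=12 P=6
Draw 7: a1=2.010, a2=3.340, a3=0.850, a4=0.312, a5=2.508, a0=9.020; τ=−ln(0.3578)/9.020=0.114 → t=0.539; u2·a0=0.7810·9.020=7.045; a1+…+a4=6.512 < 7.045 ≤ a1+…+a5=9.020 → R5 fires; D=1 X=6 Q=14 P=5
Draw 8: a1=1.206, a2=2.004, a3=0.425, a4=0.260, a5=1.045, a0=4.940; τ=−ln(0.1591)/4.940=0.372 → t=0.911; u2·a0=0.1484·4.940=0.733 ≤ a1=1.206 → R1 fires; D=0 X=5 Q=14 P=7
Draw 9: a1=0.000, a2=0.000, a3=0.000, a4=0.364, a5=0.000, a0=0.364; τ=−ln(0.0680)/0.364=7.385 → t=8.297 > T=4.12: stop.
Read off Q at T=4.12: 14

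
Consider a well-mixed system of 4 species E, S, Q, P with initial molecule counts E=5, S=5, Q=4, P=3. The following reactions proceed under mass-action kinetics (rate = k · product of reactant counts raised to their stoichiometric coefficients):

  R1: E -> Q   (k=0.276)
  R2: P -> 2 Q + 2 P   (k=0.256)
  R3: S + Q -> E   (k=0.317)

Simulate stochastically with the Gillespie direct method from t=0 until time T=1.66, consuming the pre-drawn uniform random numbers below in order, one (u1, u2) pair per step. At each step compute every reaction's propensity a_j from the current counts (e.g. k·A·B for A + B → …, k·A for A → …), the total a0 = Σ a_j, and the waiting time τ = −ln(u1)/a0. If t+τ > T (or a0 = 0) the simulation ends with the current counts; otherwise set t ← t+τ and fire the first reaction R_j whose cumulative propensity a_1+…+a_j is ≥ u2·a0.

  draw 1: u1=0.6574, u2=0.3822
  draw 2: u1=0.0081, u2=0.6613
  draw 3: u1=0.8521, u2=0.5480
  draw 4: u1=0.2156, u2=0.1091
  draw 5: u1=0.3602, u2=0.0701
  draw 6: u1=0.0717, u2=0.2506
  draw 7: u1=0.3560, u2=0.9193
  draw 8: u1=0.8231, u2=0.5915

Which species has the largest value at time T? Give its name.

t=0.000: E=5 S=5 Q=4 P=3
Draw 1: a1=1.380, a2=0.768, a3=6.340, a0=8.488; τ=−ln(0.6574)/8.488=0.049 → t=0.049; u2·a0=0.3822·8.488=3.244; a1+a2=2.148 < 3.244 ≤ a1+…+a3=8.488 → R3 fires; E=6 S=4 Q=3 P=3
Draw 2: a1=1.656, a2=0.768, a3=3.804, a0=6.228; τ=−ln(0.0081)/6.228=0.773 → t=0.823; u2·a0=0.6613·6.228=4.119; a1+a2=2.424 < 4.119 ≤ a1+…+a3=6.228 → R3 fires; E=7 S=3 Q=2 P=3
Draw 3: a1=1.932, a2=0.768, a3=1.902, a0=4.602; τ=−ln(0.8521)/4.602=0.035 → t=0.857; u2·a0=0.5480·4.602=2.522; a1=1.932 < 2.522 ≤ a1+a2=2.700 → R2 fires; E=7 S=3 Q=4 P=4
Draw 4: a1=1.932, a2=1.024, a3=3.804, a0=6.760; τ=−ln(0.2156)/6.760=0.227 → t=1.084; u2·a0=0.1091·6.760=0.738 ≤ a1=1.932 → R1 fires; E=6 S=3 Q=5 P=4
Draw 5: a1=1.656, a2=1.024, a3=4.755, a0=7.435; τ=−ln(0.3602)/7.435=0.137 → t=1.222; u2·a0=0.0701·7.435=0.521 ≤ a1=1.656 → R1 fires; E=5 S=3 Q=6 P=4
Draw 6: a1=1.380, a2=1.024, a3=5.706, a0=8.110; τ=−ln(0.0717)/8.110=0.325 → t=1.547; u2·a0=0.2506·8.110=2.032; a1=1.380 < 2.032 ≤ a1+a2=2.404 → R2 fires; E=5 S=3 Q=8 P=5
Draw 7: a1=1.380, a2=1.280, a3=7.608, a0=10.268; τ=−ln(0.3560)/10.268=0.101 → t=1.647; u2·a0=0.9193·10.268=9.439; a1+a2=2.660 < 9.439 ≤ a1+…+a3=10.268 → R3 fires; E=6 S=2 Q=7 P=5
Draw 8: a1=1.656, a2=1.280, a3=4.438, a0=7.374; τ=−ln(0.8231)/7.374=0.026 → t=1.674 > T=1.66: stop.
At T=1.66: E=6 S=2 Q=7 P=5; the largest is Q.

Dominant species at T: Q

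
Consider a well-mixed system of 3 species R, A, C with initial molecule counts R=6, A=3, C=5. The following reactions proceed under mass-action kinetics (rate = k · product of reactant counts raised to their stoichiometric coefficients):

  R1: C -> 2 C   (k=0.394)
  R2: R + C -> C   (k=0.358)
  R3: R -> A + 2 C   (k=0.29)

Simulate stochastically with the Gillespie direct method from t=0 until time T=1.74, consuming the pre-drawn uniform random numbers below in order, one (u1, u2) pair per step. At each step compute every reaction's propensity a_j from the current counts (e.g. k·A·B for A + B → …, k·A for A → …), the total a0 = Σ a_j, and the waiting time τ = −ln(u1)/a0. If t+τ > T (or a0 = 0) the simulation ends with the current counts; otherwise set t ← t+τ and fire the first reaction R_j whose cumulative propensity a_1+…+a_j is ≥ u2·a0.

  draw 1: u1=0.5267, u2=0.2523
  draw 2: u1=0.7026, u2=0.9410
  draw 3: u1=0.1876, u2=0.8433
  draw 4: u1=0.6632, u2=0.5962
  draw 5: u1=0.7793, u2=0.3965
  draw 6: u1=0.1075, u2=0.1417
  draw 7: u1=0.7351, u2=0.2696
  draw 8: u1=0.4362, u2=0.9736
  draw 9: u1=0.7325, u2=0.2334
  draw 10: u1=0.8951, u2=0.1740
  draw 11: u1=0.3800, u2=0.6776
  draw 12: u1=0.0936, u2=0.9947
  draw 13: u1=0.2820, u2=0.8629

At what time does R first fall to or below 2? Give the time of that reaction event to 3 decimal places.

Threshold first reached at t = 0.230

t=0.000: R=6 A=3 C=5
Draw 1: a1=1.970, a2=10.740, a3=1.740, a0=14.450; τ=−ln(0.5267)/14.450=0.044 → t=0.044; u2·a0=0.2523·14.450=3.646; a1=1.970 < 3.646 ≤ a1+a2=12.710 → R2 fires; R=5 A=3 C=5
Draw 2: a1=1.970, a2=8.950, a3=1.450, a0=12.370; τ=−ln(0.7026)/12.370=0.029 → t=0.073; u2·a0=0.9410·12.370=11.640; a1+a2=10.920 < 11.640 ≤ a1+…+a3=12.370 → R3 fires; R=4 A=4 C=7
Draw 3: a1=2.758, a2=10.024, a3=1.160, a0=13.942; τ=−ln(0.1876)/13.942=0.120 → t=0.193; u2·a0=0.8433·13.942=11.757; a1=2.758 < 11.757 ≤ a1+a2=12.782 → R2 fires; R=3 A=4 C=7
Draw 4: a1=2.758, a2=7.518, a3=0.870, a0=11.146; τ=−ln(0.6632)/11.146=0.037 → t=0.230; u2·a0=0.5962·11.146=6.645; a1=2.758 < 6.645 ≤ a1+a2=10.276 → R2 fires; R=2 A=4 C=7
Draw 5: a1=2.758, a2=5.012, a3=0.580, a0=8.350; τ=−ln(0.7793)/8.350=0.030 → t=0.260; u2·a0=0.3965·8.350=3.311; a1=2.758 < 3.311 ≤ a1+a2=7.770 → R2 fires; R=1 A=4 C=7
Draw 6: a1=2.758, a2=2.506, a3=0.290, a0=5.554; τ=−ln(0.1075)/5.554=0.402 → t=0.661; u2·a0=0.1417·5.554=0.787 ≤ a1=2.758 → R1 fires; R=1 A=4 C=8
Draw 7: a1=3.152, a2=2.864, a3=0.290, a0=6.306; τ=−ln(0.7351)/6.306=0.049 → t=0.710; u2·a0=0.2696·6.306=1.700 ≤ a1=3.152 → R1 fires; R=1 A=4 C=9
Draw 8: a1=3.546, a2=3.222, a3=0.290, a0=7.058; τ=−ln(0.4362)/7.058=0.118 → t=0.828; u2·a0=0.9736·7.058=6.872; a1+a2=6.768 < 6.872 ≤ a1+…+a3=7.058 → R3 fires; R=0 A=5 C=11
Draw 9: a1=4.334, a2=0.000, a3=0.000, a0=4.334; τ=−ln(0.7325)/4.334=0.072 → t=0.899; u2·a0=0.2334·4.334=1.012 ≤ a1=4.334 → R1 fires; R=0 A=5 C=12
Draw 10: a1=4.728, a2=0.000, a3=0.000, a0=4.728; τ=−ln(0.8951)/4.728=0.023 → t=0.923; u2·a0=0.1740·4.728=0.823 ≤ a1=4.728 → R1 fires; R=0 A=5 C=13
Draw 11: a1=5.122, a2=0.000, a3=0.000, a0=5.122; τ=−ln(0.3800)/5.122=0.189 → t=1.112; u2·a0=0.6776·5.122=3.471 ≤ a1=5.122 → R1 fires; R=0 A=5 C=14
Draw 12: a1=5.516, a2=0.000, a3=0.000, a0=5.516; τ=−ln(0.0936)/5.516=0.429 → t=1.541; u2·a0=0.9947·5.516=5.487 ≤ a1=5.516 → R1 fires; R=0 A=5 C=15
Draw 13: a1=5.910, a2=0.000, a3=0.000, a0=5.910; τ=−ln(0.2820)/5.910=0.214 → t=1.755 > T=1.74: stop.
R first becomes ≤ 2 when it reaches 2 at the event at t=0.230.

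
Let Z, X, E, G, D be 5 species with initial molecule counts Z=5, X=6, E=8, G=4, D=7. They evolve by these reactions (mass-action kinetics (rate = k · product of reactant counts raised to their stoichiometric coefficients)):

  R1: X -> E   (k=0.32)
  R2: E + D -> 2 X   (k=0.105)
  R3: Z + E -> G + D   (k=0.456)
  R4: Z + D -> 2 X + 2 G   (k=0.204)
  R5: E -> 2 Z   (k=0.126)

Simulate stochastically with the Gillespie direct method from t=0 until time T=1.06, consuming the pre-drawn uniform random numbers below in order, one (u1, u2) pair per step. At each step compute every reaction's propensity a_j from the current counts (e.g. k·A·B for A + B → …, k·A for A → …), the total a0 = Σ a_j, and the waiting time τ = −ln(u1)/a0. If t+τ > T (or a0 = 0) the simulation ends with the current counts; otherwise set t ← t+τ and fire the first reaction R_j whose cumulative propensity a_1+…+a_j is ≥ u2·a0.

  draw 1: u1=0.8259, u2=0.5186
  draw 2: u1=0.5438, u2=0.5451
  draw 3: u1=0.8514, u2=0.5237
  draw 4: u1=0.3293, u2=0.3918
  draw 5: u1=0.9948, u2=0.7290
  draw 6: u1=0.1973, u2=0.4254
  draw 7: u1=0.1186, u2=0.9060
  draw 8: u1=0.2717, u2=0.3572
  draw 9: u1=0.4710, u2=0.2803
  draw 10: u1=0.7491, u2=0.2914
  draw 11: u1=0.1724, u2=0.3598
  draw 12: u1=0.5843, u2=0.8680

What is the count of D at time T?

t=0.000: Z=5 X=6 E=8 G=4 D=7
Draw 1: a1=1.920, a2=5.880, a3=18.240, a4=7.140, a5=1.008, a0=34.188; τ=−ln(0.8259)/34.188=0.006 → t=0.006; u2·a0=0.5186·34.188=17.730; a1+a2=7.800 < 17.730 ≤ a1+…+a3=26.040 → R3 fires; Z=4 X=6 E=7 G=5 D=8
Draw 2: a1=1.920, a2=5.880, a3=12.768, a4=6.528, a5=0.882, a0=27.978; τ=−ln(0.5438)/27.978=0.022 → t=0.027; u2·a0=0.5451·27.978=15.251; a1+a2=7.800 < 15.251 ≤ a1+…+a3=20.568 → R3 fires; Z=3 X=6 E=6 G=6 D=9
Draw 3: a1=1.920, a2=5.670, a3=8.208, a4=5.508, a5=0.756, a0=22.062; τ=−ln(0.8514)/22.062=0.007 → t=0.035; u2·a0=0.5237·22.062=11.554; a1+a2=7.590 < 11.554 ≤ a1+…+a3=15.798 → R3 fires; Z=2 X=6 E=5 G=7 D=10
Draw 4: a1=1.920, a2=5.250, a3=4.560, a4=4.080, a5=0.630, a0=16.440; τ=−ln(0.3293)/16.440=0.068 → t=0.102; u2·a0=0.3918·16.440=6.441; a1=1.920 < 6.441 ≤ a1+a2=7.170 → R2 fires; Z=2 X=8 E=4 G=7 D=9
Draw 5: a1=2.560, a2=3.780, a3=3.648, a4=3.672, a5=0.504, a0=14.164; τ=−ln(0.9948)/14.164=0.000 → t=0.103; u2·a0=0.7290·14.164=10.326; a1+…+a3=9.988 < 10.326 ≤ a1+…+a4=13.660 → R4 fires; Z=1 X=10 E=4 G=9 D=8
Draw 6: a1=3.200, a2=3.360, a3=1.824, a4=1.632, a5=0.504, a0=10.520; τ=−ln(0.1973)/10.520=0.154 → t=0.257; u2·a0=0.4254·10.520=4.475; a1=3.200 < 4.475 ≤ a1+a2=6.560 → R2 fires; Z=1 X=12 E=3 G=9 D=7
Draw 7: a1=3.840, a2=2.205, a3=1.368, a4=1.428, a5=0.378, a0=9.219; τ=−ln(0.1186)/9.219=0.231 → t=0.488; u2·a0=0.9060·9.219=8.352; a1+…+a3=7.413 < 8.352 ≤ a1+…+a4=8.841 → R4 fires; Z=0 X=14 E=3 G=11 D=6
Draw 8: a1=4.480, a2=1.890, a3=0.000, a4=0.000, a5=0.378, a0=6.748; τ=−ln(0.2717)/6.748=0.193 → t=0.681; u2·a0=0.3572·6.748=2.410 ≤ a1=4.480 → R1 fires; Z=0 X=13 E=4 G=11 D=6
Draw 9: a1=4.160, a2=2.520, a3=0.000, a4=0.000, a5=0.504, a0=7.184; τ=−ln(0.4710)/7.184=0.105 → t=0.786; u2·a0=0.2803·7.184=2.014 ≤ a1=4.160 → R1 fires; Z=0 X=12 E=5 G=11 D=6
Draw 10: a1=3.840, a2=3.150, a3=0.000, a4=0.000, a5=0.630, a0=7.620; τ=−ln(0.7491)/7.620=0.038 → t=0.824; u2·a0=0.2914·7.620=2.220 ≤ a1=3.840 → R1 fires; Z=0 X=11 E=6 G=11 D=6
Draw 11: a1=3.520, a2=3.780, a3=0.000, a4=0.000, a5=0.756, a0=8.056; τ=−ln(0.1724)/8.056=0.218 → t=1.042; u2·a0=0.3598·8.056=2.899 ≤ a1=3.520 → R1 fires; Z=0 X=10 E=7 G=11 D=6
Draw 12: a1=3.200, a2=4.410, a3=0.000, a4=0.000, a5=0.882, a0=8.492; τ=−ln(0.5843)/8.492=0.063 → t=1.105 > T=1.06: stop.
Read off D at T=1.06: 6

D at T = 6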